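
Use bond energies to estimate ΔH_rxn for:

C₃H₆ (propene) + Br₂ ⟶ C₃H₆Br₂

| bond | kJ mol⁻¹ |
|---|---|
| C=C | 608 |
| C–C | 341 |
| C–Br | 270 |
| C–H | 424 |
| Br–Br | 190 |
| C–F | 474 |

ΔH ≈ −83 kJ

Bonds broken (reactants):
  Br–Br: 1 × 190 = 190
  C–C: 1 × 341 = 341
  C–H: 6 × 424 = 2544
  C=C: 1 × 608 = 608
  Σ(broken) = 3683 kJ
Bonds formed (products):
  C–Br: 2 × 270 = 540
  C–C: 2 × 341 = 682
  C–H: 6 × 424 = 2544
  Σ(formed) = 3766 kJ
ΔH = Σ(broken) − Σ(formed) = 3683 − 3766 = −83 kJ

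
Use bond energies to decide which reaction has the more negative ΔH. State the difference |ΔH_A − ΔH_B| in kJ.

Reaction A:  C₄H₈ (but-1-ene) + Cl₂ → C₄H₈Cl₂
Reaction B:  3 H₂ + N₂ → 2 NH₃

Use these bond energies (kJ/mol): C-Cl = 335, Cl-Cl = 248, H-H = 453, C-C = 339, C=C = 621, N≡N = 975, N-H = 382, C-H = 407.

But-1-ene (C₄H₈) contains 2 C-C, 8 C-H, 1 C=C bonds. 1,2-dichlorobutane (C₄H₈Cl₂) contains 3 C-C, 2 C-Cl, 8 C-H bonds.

Reaction A, by 182 kJ

Reaction A:
  Bonds broken (reactants):
    C-C: 2 × 339 = 678
    C-H: 8 × 407 = 3256
    C=C: 1 × 621 = 621
    Cl-Cl: 1 × 248 = 248
    Σ(broken) = 4803 kJ
  Bonds formed (products):
    C-C: 3 × 339 = 1017
    C-Cl: 2 × 335 = 670
    C-H: 8 × 407 = 3256
    Σ(formed) = 4943 kJ
  ΔH_A = 4803 − 4943 = −140 kJ
Reaction B:
  Bonds broken (reactants):
    H-H: 3 × 453 = 1359
    N≡N: 1 × 975 = 975
    Σ(broken) = 2334 kJ
  Bonds formed (products):
    N-H: 6 × 382 = 2292
    Σ(formed) = 2292 kJ
  ΔH_B = 2334 − 2292 = +42 kJ
ΔH_A − ΔH_B = −182 kJ, so reaction A has the more negative ΔH; |ΔH_A − ΔH_B| = 182 kJ.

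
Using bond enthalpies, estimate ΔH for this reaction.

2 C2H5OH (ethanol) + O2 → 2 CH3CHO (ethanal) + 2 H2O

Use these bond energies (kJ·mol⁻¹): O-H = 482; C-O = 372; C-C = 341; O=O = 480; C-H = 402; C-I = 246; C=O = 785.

Bonds broken (reactants):
  C-C: 2 × 341 = 682
  C-H: 10 × 402 = 4020
  C-O: 2 × 372 = 744
  O-H: 2 × 482 = 964
  O=O: 1 × 480 = 480
  Σ(broken) = 6890 kJ
Bonds formed (products):
  C-C: 2 × 341 = 682
  C-H: 8 × 402 = 3216
  C=O: 2 × 785 = 1570
  O-H: 4 × 482 = 1928
  Σ(formed) = 7396 kJ
ΔH = Σ(broken) − Σ(formed) = 6890 − 7396 = −506 kJ

ΔH ≈ −506 kJ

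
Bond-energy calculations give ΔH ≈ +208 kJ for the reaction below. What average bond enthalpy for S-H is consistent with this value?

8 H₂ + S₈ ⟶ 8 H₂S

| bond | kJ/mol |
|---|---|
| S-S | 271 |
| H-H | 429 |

Let D be the S-H bond energy.
Σ(broken) = 8×429 + 8×271 = 5600
Σ(formed) = 16×D = 16D
ΔH = Σ(broken) − Σ(formed) = (5600) − (16D) = +5600 − 16D
Setting this equal to +208 kJ gives 16D = 5392, so D = 337 kJ/mol.

D(S-H) ≈ 337 kJ/mol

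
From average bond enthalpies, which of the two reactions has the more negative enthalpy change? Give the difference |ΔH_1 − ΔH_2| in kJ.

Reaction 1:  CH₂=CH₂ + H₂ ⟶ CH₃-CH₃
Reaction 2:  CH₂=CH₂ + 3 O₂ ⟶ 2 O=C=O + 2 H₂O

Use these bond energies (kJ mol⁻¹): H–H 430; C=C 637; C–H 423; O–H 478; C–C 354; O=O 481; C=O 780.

Reaction 2, by 1127 kJ

Reaction 1:
  Bonds broken (reactants):
    C–H: 4 × 423 = 1692
    C=C: 1 × 637 = 637
    H–H: 1 × 430 = 430
    Σ(broken) = 2759 kJ
  Bonds formed (products):
    C–C: 1 × 354 = 354
    C–H: 6 × 423 = 2538
    Σ(formed) = 2892 kJ
  ΔH_1 = 2759 − 2892 = −133 kJ
Reaction 2:
  Bonds broken (reactants):
    C–H: 4 × 423 = 1692
    C=C: 1 × 637 = 637
    O=O: 3 × 481 = 1443
    Σ(broken) = 3772 kJ
  Bonds formed (products):
    C=O: 4 × 780 = 3120
    O–H: 4 × 478 = 1912
    Σ(formed) = 5032 kJ
  ΔH_2 = 3772 − 5032 = −1260 kJ
ΔH_1 − ΔH_2 = +1127 kJ, so reaction 2 has the more negative ΔH; |ΔH_1 − ΔH_2| = 1127 kJ.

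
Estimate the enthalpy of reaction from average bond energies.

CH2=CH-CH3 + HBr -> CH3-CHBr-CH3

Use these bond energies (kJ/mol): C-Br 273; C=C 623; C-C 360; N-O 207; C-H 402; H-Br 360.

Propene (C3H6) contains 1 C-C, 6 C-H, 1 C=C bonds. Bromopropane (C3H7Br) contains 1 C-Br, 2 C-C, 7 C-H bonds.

Bonds broken (reactants):
  C-C: 1 × 360 = 360
  C-H: 6 × 402 = 2412
  C=C: 1 × 623 = 623
  H-Br: 1 × 360 = 360
  Σ(broken) = 3755 kJ
Bonds formed (products):
  C-Br: 1 × 273 = 273
  C-C: 2 × 360 = 720
  C-H: 7 × 402 = 2814
  Σ(formed) = 3807 kJ
ΔH = Σ(broken) − Σ(formed) = 3755 − 3807 = −52 kJ

ΔH ≈ −52 kJ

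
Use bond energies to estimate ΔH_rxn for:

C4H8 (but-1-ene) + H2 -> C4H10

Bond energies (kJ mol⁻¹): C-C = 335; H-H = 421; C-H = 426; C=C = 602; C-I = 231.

Bonds broken (reactants):
  C-C: 2 × 335 = 670
  C-H: 8 × 426 = 3408
  C=C: 1 × 602 = 602
  H-H: 1 × 421 = 421
  Σ(broken) = 5101 kJ
Bonds formed (products):
  C-C: 3 × 335 = 1005
  C-H: 10 × 426 = 4260
  Σ(formed) = 5265 kJ
ΔH = Σ(broken) − Σ(formed) = 5101 − 5265 = −164 kJ

ΔH ≈ −164 kJ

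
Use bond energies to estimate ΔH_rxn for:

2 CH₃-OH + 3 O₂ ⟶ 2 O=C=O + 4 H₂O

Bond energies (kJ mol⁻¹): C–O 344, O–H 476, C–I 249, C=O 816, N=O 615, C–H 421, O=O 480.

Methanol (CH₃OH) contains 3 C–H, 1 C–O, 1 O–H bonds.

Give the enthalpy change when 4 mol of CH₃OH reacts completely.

Bonds broken (reactants):
  C–H: 6 × 421 = 2526
  C–O: 2 × 344 = 688
  O–H: 2 × 476 = 952
  O=O: 3 × 480 = 1440
  Σ(broken) = 5606 kJ
Bonds formed (products):
  C=O: 4 × 816 = 3264
  O–H: 8 × 476 = 3808
  Σ(formed) = 7072 kJ
ΔH = Σ(broken) − Σ(formed) = 5606 − 7072 = −1466 kJ
For 2× the reaction as written: 2 × (−1466) = −2932 kJ

ΔH = −2932 kJ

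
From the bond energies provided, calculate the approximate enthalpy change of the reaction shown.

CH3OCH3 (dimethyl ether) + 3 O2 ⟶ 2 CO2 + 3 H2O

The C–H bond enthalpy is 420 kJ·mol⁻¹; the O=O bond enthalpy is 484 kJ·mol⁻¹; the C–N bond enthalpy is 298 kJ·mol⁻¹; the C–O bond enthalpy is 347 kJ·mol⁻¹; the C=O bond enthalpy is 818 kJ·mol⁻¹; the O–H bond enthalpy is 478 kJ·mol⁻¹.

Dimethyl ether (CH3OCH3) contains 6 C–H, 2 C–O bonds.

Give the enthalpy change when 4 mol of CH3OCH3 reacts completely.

Bonds broken (reactants):
  C–H: 6 × 420 = 2520
  C–O: 2 × 347 = 694
  O=O: 3 × 484 = 1452
  Σ(broken) = 4666 kJ
Bonds formed (products):
  C=O: 4 × 818 = 3272
  O–H: 6 × 478 = 2868
  Σ(formed) = 6140 kJ
ΔH = Σ(broken) − Σ(formed) = 4666 − 6140 = −1474 kJ
For 4× the reaction as written: 4 × (−1474) = −5896 kJ

ΔH = −5896 kJ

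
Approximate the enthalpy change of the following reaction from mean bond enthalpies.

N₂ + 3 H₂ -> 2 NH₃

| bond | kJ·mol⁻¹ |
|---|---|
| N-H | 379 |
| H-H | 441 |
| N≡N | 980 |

ΔH ≈ +29 kJ

Bonds broken (reactants):
  H-H: 3 × 441 = 1323
  N≡N: 1 × 980 = 980
  Σ(broken) = 2303 kJ
Bonds formed (products):
  N-H: 6 × 379 = 2274
  Σ(formed) = 2274 kJ
ΔH = Σ(broken) − Σ(formed) = 2303 − 2274 = +29 kJ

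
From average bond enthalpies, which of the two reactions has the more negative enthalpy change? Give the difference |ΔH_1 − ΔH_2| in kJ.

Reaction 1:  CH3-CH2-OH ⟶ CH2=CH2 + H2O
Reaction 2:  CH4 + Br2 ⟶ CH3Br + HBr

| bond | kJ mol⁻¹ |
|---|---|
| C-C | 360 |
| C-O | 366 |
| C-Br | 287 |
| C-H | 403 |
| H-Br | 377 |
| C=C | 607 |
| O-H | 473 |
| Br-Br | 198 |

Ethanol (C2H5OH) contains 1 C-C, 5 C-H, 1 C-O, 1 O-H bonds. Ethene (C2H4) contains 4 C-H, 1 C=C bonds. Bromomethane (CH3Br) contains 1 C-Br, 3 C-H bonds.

Reaction 1:
  Bonds broken (reactants):
    C-C: 1 × 360 = 360
    C-H: 5 × 403 = 2015
    C-O: 1 × 366 = 366
    O-H: 1 × 473 = 473
    Σ(broken) = 3214 kJ
  Bonds formed (products):
    C-H: 4 × 403 = 1612
    C=C: 1 × 607 = 607
    O-H: 2 × 473 = 946
    Σ(formed) = 3165 kJ
  ΔH_1 = 3214 − 3165 = +49 kJ
Reaction 2:
  Bonds broken (reactants):
    Br-Br: 1 × 198 = 198
    C-H: 4 × 403 = 1612
    Σ(broken) = 1810 kJ
  Bonds formed (products):
    C-Br: 1 × 287 = 287
    C-H: 3 × 403 = 1209
    H-Br: 1 × 377 = 377
    Σ(formed) = 1873 kJ
  ΔH_2 = 1810 − 1873 = −63 kJ
ΔH_1 − ΔH_2 = +112 kJ, so reaction 2 has the more negative ΔH; |ΔH_1 − ΔH_2| = 112 kJ.

Reaction 2, by 112 kJ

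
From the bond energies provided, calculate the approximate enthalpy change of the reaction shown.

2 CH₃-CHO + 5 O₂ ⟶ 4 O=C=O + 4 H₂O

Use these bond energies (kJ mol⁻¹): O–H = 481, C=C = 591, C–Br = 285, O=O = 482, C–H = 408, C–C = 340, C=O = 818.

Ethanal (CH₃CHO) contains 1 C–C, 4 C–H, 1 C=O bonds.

Bonds broken (reactants):
  C–C: 2 × 340 = 680
  C–H: 8 × 408 = 3264
  C=O: 2 × 818 = 1636
  O=O: 5 × 482 = 2410
  Σ(broken) = 7990 kJ
Bonds formed (products):
  C=O: 8 × 818 = 6544
  O–H: 8 × 481 = 3848
  Σ(formed) = 10392 kJ
ΔH = Σ(broken) − Σ(formed) = 7990 − 10392 = −2402 kJ

ΔH ≈ −2402 kJ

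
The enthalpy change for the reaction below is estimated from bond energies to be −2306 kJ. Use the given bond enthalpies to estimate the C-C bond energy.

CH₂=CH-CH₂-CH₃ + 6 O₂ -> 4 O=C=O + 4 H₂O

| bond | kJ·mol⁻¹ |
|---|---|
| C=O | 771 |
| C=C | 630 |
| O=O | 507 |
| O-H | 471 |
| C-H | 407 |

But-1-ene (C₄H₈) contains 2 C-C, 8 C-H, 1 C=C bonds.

D(C-C) ≈ 351 kJ/mol

Let D be the C-C bond energy.
Σ(broken) = 2×D + 8×407 + 1×630 + 6×507 = 6928 + 2D
Σ(formed) = 8×771 + 8×471 = 9936
ΔH = Σ(broken) − Σ(formed) = (6928 + 2D) − (9936) = −3008 + 2D
Setting this equal to −2306 kJ gives 2D = 702, so D = 351 kJ/mol.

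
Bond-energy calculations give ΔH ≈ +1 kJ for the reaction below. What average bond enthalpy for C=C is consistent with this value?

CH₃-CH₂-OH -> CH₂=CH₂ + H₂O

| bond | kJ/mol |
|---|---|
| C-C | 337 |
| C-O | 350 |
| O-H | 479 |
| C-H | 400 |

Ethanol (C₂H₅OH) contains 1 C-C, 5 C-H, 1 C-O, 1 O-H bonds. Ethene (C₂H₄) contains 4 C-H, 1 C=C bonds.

D(C=C) ≈ 607 kJ/mol

Let D be the C=C bond energy.
Σ(broken) = 1×337 + 5×400 + 1×350 + 1×479 = 3166
Σ(formed) = 4×400 + 1×D + 2×479 = 2558 + D
ΔH = Σ(broken) − Σ(formed) = (3166) − (2558 + D) = +608 − D
Setting this equal to +1 kJ gives D = 607 kJ/mol.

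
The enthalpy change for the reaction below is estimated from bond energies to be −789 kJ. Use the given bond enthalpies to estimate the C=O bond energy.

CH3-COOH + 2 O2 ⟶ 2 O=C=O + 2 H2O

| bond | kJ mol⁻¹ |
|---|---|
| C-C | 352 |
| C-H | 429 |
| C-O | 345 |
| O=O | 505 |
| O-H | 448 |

Let D be the C=O bond energy.
Σ(broken) = 1×352 + 3×429 + 1×345 + 1×D + 1×448 + 2×505 = 3442 + D
Σ(formed) = 4×D + 4×448 = 1792 + 4D
ΔH = Σ(broken) − Σ(formed) = (3442 + D) − (1792 + 4D) = +1650 − 3D
Setting this equal to −789 kJ gives 3D = 2439, so D = 813 kJ/mol.

D(C=O) ≈ 813 kJ/mol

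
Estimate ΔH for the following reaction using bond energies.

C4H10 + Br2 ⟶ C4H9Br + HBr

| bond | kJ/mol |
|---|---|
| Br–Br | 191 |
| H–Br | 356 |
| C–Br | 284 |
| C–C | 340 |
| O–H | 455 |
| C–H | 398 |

Bonds broken (reactants):
  Br–Br: 1 × 191 = 191
  C–C: 3 × 340 = 1020
  C–H: 10 × 398 = 3980
  Σ(broken) = 5191 kJ
Bonds formed (products):
  C–Br: 1 × 284 = 284
  C–C: 3 × 340 = 1020
  C–H: 9 × 398 = 3582
  H–Br: 1 × 356 = 356
  Σ(formed) = 5242 kJ
ΔH = Σ(broken) − Σ(formed) = 5191 − 5242 = −51 kJ

ΔH ≈ −51 kJ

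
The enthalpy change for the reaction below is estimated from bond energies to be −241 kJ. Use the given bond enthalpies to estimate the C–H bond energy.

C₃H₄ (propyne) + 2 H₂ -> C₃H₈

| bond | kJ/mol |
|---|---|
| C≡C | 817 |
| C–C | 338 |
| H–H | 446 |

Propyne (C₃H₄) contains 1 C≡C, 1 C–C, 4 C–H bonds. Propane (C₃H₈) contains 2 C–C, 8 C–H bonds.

D(C–H) ≈ 403 kJ/mol

Let D be the C–H bond energy.
Σ(broken) = 1×817 + 1×338 + 4×D + 2×446 = 2047 + 4D
Σ(formed) = 2×338 + 8×D = 676 + 8D
ΔH = Σ(broken) − Σ(formed) = (2047 + 4D) − (676 + 8D) = +1371 − 4D
Setting this equal to −241 kJ gives 4D = 1612, so D = 403 kJ/mol.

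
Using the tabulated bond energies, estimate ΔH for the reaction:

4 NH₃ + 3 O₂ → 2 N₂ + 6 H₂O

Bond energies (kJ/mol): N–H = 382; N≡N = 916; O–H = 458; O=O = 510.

Bonds broken (reactants):
  N–H: 12 × 382 = 4584
  O=O: 3 × 510 = 1530
  Σ(broken) = 6114 kJ
Bonds formed (products):
  N≡N: 2 × 916 = 1832
  O–H: 12 × 458 = 5496
  Σ(formed) = 7328 kJ
ΔH = Σ(broken) − Σ(formed) = 6114 − 7328 = −1214 kJ

ΔH ≈ −1214 kJ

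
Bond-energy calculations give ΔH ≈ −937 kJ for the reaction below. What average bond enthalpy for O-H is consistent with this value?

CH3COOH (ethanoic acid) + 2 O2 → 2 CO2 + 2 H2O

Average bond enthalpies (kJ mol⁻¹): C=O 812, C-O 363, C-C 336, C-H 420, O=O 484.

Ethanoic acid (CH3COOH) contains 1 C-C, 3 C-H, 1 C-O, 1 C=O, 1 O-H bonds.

Let D be the O-H bond energy.
Σ(broken) = 1×336 + 3×420 + 1×363 + 1×812 + 1×D + 2×484 = 3739 + D
Σ(formed) = 4×812 + 4×D = 3248 + 4D
ΔH = Σ(broken) − Σ(formed) = (3739 + D) − (3248 + 4D) = +491 − 3D
Setting this equal to −937 kJ gives 3D = 1428, so D = 476 kJ/mol.

D(O-H) ≈ 476 kJ/mol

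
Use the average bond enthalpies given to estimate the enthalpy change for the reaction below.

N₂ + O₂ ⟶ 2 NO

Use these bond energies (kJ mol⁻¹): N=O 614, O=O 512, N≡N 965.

Bonds broken (reactants):
  N≡N: 1 × 965 = 965
  O=O: 1 × 512 = 512
  Σ(broken) = 1477 kJ
Bonds formed (products):
  N=O: 2 × 614 = 1228
  Σ(formed) = 1228 kJ
ΔH = Σ(broken) − Σ(formed) = 1477 − 1228 = +249 kJ

ΔH ≈ +249 kJ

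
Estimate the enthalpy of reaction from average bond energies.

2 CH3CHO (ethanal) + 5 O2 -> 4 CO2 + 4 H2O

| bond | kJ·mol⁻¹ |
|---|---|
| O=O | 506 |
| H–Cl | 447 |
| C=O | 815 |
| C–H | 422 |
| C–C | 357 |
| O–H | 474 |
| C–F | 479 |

Bonds broken (reactants):
  C–C: 2 × 357 = 714
  C–H: 8 × 422 = 3376
  C=O: 2 × 815 = 1630
  O=O: 5 × 506 = 2530
  Σ(broken) = 8250 kJ
Bonds formed (products):
  C=O: 8 × 815 = 6520
  O–H: 8 × 474 = 3792
  Σ(formed) = 10312 kJ
ΔH = Σ(broken) − Σ(formed) = 8250 − 10312 = −2062 kJ

ΔH ≈ −2062 kJ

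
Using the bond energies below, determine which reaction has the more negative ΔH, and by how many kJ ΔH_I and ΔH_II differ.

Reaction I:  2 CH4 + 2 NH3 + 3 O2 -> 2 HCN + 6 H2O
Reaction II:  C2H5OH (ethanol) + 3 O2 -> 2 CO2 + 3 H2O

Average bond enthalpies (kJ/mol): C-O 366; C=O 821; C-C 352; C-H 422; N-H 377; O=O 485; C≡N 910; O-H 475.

Reaction II, by 105 kJ

Reaction I:
  Bonds broken (reactants):
    C-H: 8 × 422 = 3376
    N-H: 6 × 377 = 2262
    O=O: 3 × 485 = 1455
    Σ(broken) = 7093 kJ
  Bonds formed (products):
    C≡N: 2 × 910 = 1820
    C-H: 2 × 422 = 844
    O-H: 12 × 475 = 5700
    Σ(formed) = 8364 kJ
  ΔH_I = 7093 − 8364 = −1271 kJ
Reaction II:
  Bonds broken (reactants):
    C-C: 1 × 352 = 352
    C-H: 5 × 422 = 2110
    C-O: 1 × 366 = 366
    O-H: 1 × 475 = 475
    O=O: 3 × 485 = 1455
    Σ(broken) = 4758 kJ
  Bonds formed (products):
    C=O: 4 × 821 = 3284
    O-H: 6 × 475 = 2850
    Σ(formed) = 6134 kJ
  ΔH_II = 4758 − 6134 = −1376 kJ
ΔH_I − ΔH_II = +105 kJ, so reaction II has the more negative ΔH; |ΔH_I − ΔH_II| = 105 kJ.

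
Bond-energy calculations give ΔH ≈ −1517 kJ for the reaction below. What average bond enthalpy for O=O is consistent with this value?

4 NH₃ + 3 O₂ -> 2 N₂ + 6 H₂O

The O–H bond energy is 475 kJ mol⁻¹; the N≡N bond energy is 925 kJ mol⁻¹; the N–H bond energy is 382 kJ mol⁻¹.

D(O=O) ≈ 483 kJ/mol

Let D be the O=O bond energy.
Σ(broken) = 12×382 + 3×D = 4584 + 3D
Σ(formed) = 2×925 + 12×475 = 7550
ΔH = Σ(broken) − Σ(formed) = (4584 + 3D) − (7550) = −2966 + 3D
Setting this equal to −1517 kJ gives 3D = 1449, so D = 483 kJ/mol.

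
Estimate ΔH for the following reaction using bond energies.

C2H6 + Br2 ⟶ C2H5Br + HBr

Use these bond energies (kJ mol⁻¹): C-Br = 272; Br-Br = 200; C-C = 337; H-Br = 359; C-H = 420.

Bonds broken (reactants):
  Br-Br: 1 × 200 = 200
  C-C: 1 × 337 = 337
  C-H: 6 × 420 = 2520
  Σ(broken) = 3057 kJ
Bonds formed (products):
  C-Br: 1 × 272 = 272
  C-C: 1 × 337 = 337
  C-H: 5 × 420 = 2100
  H-Br: 1 × 359 = 359
  Σ(formed) = 3068 kJ
ΔH = Σ(broken) − Σ(formed) = 3057 − 3068 = −11 kJ

ΔH ≈ −11 kJ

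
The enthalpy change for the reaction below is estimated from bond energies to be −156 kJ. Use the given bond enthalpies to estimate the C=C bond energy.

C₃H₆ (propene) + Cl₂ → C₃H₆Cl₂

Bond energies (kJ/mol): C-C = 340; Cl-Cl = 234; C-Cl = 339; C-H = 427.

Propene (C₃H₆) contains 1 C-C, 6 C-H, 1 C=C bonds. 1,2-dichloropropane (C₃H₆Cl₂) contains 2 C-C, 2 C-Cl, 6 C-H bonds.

D(C=C) ≈ 628 kJ/mol

Let D be the C=C bond energy.
Σ(broken) = 1×340 + 6×427 + 1×D + 1×234 = 3136 + D
Σ(formed) = 2×340 + 2×339 + 6×427 = 3920
ΔH = Σ(broken) − Σ(formed) = (3136 + D) − (3920) = −784 + D
Setting this equal to −156 kJ gives D = 628 kJ/mol.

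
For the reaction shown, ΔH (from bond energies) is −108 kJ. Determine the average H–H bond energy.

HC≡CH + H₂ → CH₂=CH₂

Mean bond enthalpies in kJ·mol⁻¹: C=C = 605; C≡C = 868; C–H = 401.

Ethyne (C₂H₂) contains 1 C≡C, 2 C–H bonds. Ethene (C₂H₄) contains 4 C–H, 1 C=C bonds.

D(H–H) ≈ 431 kJ/mol

Let D be the H–H bond energy.
Σ(broken) = 1×868 + 2×401 + 1×D = 1670 + D
Σ(formed) = 4×401 + 1×605 = 2209
ΔH = Σ(broken) − Σ(formed) = (1670 + D) − (2209) = −539 + D
Setting this equal to −108 kJ gives D = 431 kJ/mol.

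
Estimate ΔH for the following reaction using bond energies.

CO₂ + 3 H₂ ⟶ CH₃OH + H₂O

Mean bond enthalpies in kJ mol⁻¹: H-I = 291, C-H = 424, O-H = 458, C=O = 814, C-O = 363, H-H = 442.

ΔH ≈ −55 kJ

Bonds broken (reactants):
  C=O: 2 × 814 = 1628
  H-H: 3 × 442 = 1326
  Σ(broken) = 2954 kJ
Bonds formed (products):
  C-H: 3 × 424 = 1272
  C-O: 1 × 363 = 363
  O-H: 3 × 458 = 1374
  Σ(formed) = 3009 kJ
ΔH = Σ(broken) − Σ(formed) = 2954 − 3009 = −55 kJ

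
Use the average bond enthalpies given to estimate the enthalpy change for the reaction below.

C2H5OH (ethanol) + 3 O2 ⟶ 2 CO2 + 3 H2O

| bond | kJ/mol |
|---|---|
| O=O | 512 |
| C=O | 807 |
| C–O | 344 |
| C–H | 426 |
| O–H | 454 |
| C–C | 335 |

ΔH ≈ −1153 kJ

Bonds broken (reactants):
  C–C: 1 × 335 = 335
  C–H: 5 × 426 = 2130
  C–O: 1 × 344 = 344
  O–H: 1 × 454 = 454
  O=O: 3 × 512 = 1536
  Σ(broken) = 4799 kJ
Bonds formed (products):
  C=O: 4 × 807 = 3228
  O–H: 6 × 454 = 2724
  Σ(formed) = 5952 kJ
ΔH = Σ(broken) − Σ(formed) = 4799 − 5952 = −1153 kJ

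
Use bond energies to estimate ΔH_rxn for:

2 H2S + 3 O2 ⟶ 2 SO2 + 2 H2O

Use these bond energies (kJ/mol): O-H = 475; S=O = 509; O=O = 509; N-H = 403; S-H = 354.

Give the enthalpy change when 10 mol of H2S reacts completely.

Bonds broken (reactants):
  O=O: 3 × 509 = 1527
  S-H: 4 × 354 = 1416
  Σ(broken) = 2943 kJ
Bonds formed (products):
  O-H: 4 × 475 = 1900
  S=O: 4 × 509 = 2036
  Σ(formed) = 3936 kJ
ΔH = Σ(broken) − Σ(formed) = 2943 − 3936 = −993 kJ
For 5× the reaction as written: 5 × (−993) = −4965 kJ

ΔH = −4965 kJ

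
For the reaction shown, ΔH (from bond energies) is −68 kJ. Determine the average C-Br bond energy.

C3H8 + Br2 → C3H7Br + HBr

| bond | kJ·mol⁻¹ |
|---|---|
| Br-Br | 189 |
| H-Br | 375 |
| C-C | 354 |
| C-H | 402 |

Let D be the C-Br bond energy.
Σ(broken) = 1×189 + 2×354 + 8×402 = 4113
Σ(formed) = 1×D + 2×354 + 7×402 + 1×375 = 3897 + D
ΔH = Σ(broken) − Σ(formed) = (4113) − (3897 + D) = +216 − D
Setting this equal to −68 kJ gives D = 284 kJ/mol.

D(C-Br) ≈ 284 kJ/mol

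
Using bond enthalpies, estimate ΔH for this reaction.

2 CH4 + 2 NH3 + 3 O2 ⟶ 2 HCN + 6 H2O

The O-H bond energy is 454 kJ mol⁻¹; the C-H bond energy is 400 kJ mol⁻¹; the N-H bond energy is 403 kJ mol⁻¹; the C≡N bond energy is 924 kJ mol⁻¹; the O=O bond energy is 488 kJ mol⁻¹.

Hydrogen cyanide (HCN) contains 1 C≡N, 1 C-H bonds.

Bonds broken (reactants):
  C-H: 8 × 400 = 3200
  N-H: 6 × 403 = 2418
  O=O: 3 × 488 = 1464
  Σ(broken) = 7082 kJ
Bonds formed (products):
  C≡N: 2 × 924 = 1848
  C-H: 2 × 400 = 800
  O-H: 12 × 454 = 5448
  Σ(formed) = 8096 kJ
ΔH = Σ(broken) − Σ(formed) = 7082 − 8096 = −1014 kJ

ΔH ≈ −1014 kJ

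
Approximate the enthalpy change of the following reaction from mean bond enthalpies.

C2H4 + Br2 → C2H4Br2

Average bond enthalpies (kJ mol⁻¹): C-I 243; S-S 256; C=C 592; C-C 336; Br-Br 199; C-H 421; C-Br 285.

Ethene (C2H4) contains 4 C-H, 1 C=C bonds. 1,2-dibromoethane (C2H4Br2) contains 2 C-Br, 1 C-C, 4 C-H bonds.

Bonds broken (reactants):
  Br-Br: 1 × 199 = 199
  C-H: 4 × 421 = 1684
  C=C: 1 × 592 = 592
  Σ(broken) = 2475 kJ
Bonds formed (products):
  C-Br: 2 × 285 = 570
  C-C: 1 × 336 = 336
  C-H: 4 × 421 = 1684
  Σ(formed) = 2590 kJ
ΔH = Σ(broken) − Σ(formed) = 2475 − 2590 = −115 kJ

ΔH ≈ −115 kJ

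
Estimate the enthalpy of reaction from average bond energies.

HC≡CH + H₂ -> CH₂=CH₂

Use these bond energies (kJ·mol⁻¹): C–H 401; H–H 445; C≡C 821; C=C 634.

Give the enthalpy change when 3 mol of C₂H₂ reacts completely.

ΔH = −510 kJ

Bonds broken (reactants):
  C≡C: 1 × 821 = 821
  C–H: 2 × 401 = 802
  H–H: 1 × 445 = 445
  Σ(broken) = 2068 kJ
Bonds formed (products):
  C–H: 4 × 401 = 1604
  C=C: 1 × 634 = 634
  Σ(formed) = 2238 kJ
ΔH = Σ(broken) − Σ(formed) = 2068 − 2238 = −170 kJ
For 3× the reaction as written: 3 × (−170) = −510 kJ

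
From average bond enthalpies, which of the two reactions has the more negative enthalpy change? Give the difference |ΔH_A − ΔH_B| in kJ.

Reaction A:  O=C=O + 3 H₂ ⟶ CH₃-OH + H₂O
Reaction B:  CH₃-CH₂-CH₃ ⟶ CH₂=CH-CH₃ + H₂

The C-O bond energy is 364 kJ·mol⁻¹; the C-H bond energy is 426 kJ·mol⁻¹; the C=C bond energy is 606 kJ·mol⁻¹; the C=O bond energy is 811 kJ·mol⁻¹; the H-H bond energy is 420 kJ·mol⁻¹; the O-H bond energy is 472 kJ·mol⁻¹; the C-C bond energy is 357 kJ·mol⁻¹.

Reaction A:
  Bonds broken (reactants):
    C=O: 2 × 811 = 1622
    H-H: 3 × 420 = 1260
    Σ(broken) = 2882 kJ
  Bonds formed (products):
    C-H: 3 × 426 = 1278
    C-O: 1 × 364 = 364
    O-H: 3 × 472 = 1416
    Σ(formed) = 3058 kJ
  ΔH_A = 2882 − 3058 = −176 kJ
Reaction B:
  Bonds broken (reactants):
    C-C: 2 × 357 = 714
    C-H: 8 × 426 = 3408
    Σ(broken) = 4122 kJ
  Bonds formed (products):
    C-C: 1 × 357 = 357
    C-H: 6 × 426 = 2556
    C=C: 1 × 606 = 606
    H-H: 1 × 420 = 420
    Σ(formed) = 3939 kJ
  ΔH_B = 4122 − 3939 = +183 kJ
ΔH_A − ΔH_B = −359 kJ, so reaction A has the more negative ΔH; |ΔH_A − ΔH_B| = 359 kJ.

Reaction A, by 359 kJ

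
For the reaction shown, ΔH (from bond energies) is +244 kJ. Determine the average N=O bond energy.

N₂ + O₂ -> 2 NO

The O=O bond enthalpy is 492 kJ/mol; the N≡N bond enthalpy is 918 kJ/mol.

Let D be the N=O bond energy.
Σ(broken) = 1×918 + 1×492 = 1410
Σ(formed) = 2×D = 2D
ΔH = Σ(broken) − Σ(formed) = (1410) − (2D) = +1410 − 2D
Setting this equal to +244 kJ gives 2D = 1166, so D = 583 kJ/mol.

D(N=O) ≈ 583 kJ/mol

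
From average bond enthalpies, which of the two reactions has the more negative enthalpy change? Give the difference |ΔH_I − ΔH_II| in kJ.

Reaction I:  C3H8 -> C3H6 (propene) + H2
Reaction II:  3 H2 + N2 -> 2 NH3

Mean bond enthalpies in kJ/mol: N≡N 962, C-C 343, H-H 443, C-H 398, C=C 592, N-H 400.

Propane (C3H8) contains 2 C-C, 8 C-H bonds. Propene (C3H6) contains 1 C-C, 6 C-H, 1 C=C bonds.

Reaction I:
  Bonds broken (reactants):
    C-C: 2 × 343 = 686
    C-H: 8 × 398 = 3184
    Σ(broken) = 3870 kJ
  Bonds formed (products):
    C-C: 1 × 343 = 343
    C-H: 6 × 398 = 2388
    C=C: 1 × 592 = 592
    H-H: 1 × 443 = 443
    Σ(formed) = 3766 kJ
  ΔH_I = 3870 − 3766 = +104 kJ
Reaction II:
  Bonds broken (reactants):
    H-H: 3 × 443 = 1329
    N≡N: 1 × 962 = 962
    Σ(broken) = 2291 kJ
  Bonds formed (products):
    N-H: 6 × 400 = 2400
    Σ(formed) = 2400 kJ
  ΔH_II = 2291 − 2400 = −109 kJ
ΔH_I − ΔH_II = +213 kJ, so reaction II has the more negative ΔH; |ΔH_I − ΔH_II| = 213 kJ.

Reaction II, by 213 kJ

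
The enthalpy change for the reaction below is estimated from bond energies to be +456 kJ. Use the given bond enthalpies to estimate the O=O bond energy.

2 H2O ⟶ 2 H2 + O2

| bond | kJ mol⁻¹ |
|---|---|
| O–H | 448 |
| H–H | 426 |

Let D be the O=O bond energy.
Σ(broken) = 4×448 = 1792
Σ(formed) = 2×426 + 1×D = 852 + D
ΔH = Σ(broken) − Σ(formed) = (1792) − (852 + D) = +940 − D
Setting this equal to +456 kJ gives D = 484 kJ/mol.

D(O=O) ≈ 484 kJ/mol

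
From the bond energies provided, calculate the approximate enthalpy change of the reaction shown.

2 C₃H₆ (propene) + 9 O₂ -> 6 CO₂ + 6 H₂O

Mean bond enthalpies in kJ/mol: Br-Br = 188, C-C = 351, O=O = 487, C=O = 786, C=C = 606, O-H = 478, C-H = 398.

ΔH ≈ −4095 kJ

Bonds broken (reactants):
  C-C: 2 × 351 = 702
  C-H: 12 × 398 = 4776
  C=C: 2 × 606 = 1212
  O=O: 9 × 487 = 4383
  Σ(broken) = 11073 kJ
Bonds formed (products):
  C=O: 12 × 786 = 9432
  O-H: 12 × 478 = 5736
  Σ(formed) = 15168 kJ
ΔH = Σ(broken) − Σ(formed) = 11073 − 15168 = −4095 kJ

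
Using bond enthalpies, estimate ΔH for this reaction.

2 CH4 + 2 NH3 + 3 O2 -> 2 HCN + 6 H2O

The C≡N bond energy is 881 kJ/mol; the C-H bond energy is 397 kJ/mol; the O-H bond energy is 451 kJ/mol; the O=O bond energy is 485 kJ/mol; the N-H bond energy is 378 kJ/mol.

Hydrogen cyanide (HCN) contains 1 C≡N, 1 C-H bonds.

Bonds broken (reactants):
  C-H: 8 × 397 = 3176
  N-H: 6 × 378 = 2268
  O=O: 3 × 485 = 1455
  Σ(broken) = 6899 kJ
Bonds formed (products):
  C≡N: 2 × 881 = 1762
  C-H: 2 × 397 = 794
  O-H: 12 × 451 = 5412
  Σ(formed) = 7968 kJ
ΔH = Σ(broken) − Σ(formed) = 6899 − 7968 = −1069 kJ

ΔH ≈ −1069 kJ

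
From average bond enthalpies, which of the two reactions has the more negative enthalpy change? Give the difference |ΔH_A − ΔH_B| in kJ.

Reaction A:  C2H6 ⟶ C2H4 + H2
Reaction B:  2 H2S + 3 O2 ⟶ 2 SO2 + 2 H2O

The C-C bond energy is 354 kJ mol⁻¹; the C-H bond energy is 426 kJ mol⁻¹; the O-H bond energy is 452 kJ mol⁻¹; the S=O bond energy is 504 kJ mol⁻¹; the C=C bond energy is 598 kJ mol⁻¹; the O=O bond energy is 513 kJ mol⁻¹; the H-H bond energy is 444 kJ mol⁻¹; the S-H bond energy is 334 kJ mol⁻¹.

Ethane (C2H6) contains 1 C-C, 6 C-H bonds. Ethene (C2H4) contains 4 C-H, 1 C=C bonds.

Reaction B, by 1113 kJ

Reaction A:
  Bonds broken (reactants):
    C-C: 1 × 354 = 354
    C-H: 6 × 426 = 2556
    Σ(broken) = 2910 kJ
  Bonds formed (products):
    C-H: 4 × 426 = 1704
    C=C: 1 × 598 = 598
    H-H: 1 × 444 = 444
    Σ(formed) = 2746 kJ
  ΔH_A = 2910 − 2746 = +164 kJ
Reaction B:
  Bonds broken (reactants):
    O=O: 3 × 513 = 1539
    S-H: 4 × 334 = 1336
    Σ(broken) = 2875 kJ
  Bonds formed (products):
    O-H: 4 × 452 = 1808
    S=O: 4 × 504 = 2016
    Σ(formed) = 3824 kJ
  ΔH_B = 2875 − 3824 = −949 kJ
ΔH_A − ΔH_B = +1113 kJ, so reaction B has the more negative ΔH; |ΔH_A − ΔH_B| = 1113 kJ.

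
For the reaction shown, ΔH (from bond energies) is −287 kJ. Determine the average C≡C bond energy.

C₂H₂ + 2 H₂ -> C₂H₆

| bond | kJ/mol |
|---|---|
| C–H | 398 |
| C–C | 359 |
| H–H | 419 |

D(C≡C) ≈ 826 kJ/mol

Let D be the C≡C bond energy.
Σ(broken) = 1×D + 2×398 + 2×419 = 1634 + D
Σ(formed) = 1×359 + 6×398 = 2747
ΔH = Σ(broken) − Σ(formed) = (1634 + D) − (2747) = −1113 + D
Setting this equal to −287 kJ gives D = 826 kJ/mol.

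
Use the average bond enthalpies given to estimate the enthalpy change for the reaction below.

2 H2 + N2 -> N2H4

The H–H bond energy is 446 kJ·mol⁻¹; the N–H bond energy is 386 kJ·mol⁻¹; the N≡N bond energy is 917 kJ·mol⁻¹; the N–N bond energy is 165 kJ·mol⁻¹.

ΔH ≈ +100 kJ

Bonds broken (reactants):
  H–H: 2 × 446 = 892
  N≡N: 1 × 917 = 917
  Σ(broken) = 1809 kJ
Bonds formed (products):
  N–H: 4 × 386 = 1544
  N–N: 1 × 165 = 165
  Σ(formed) = 1709 kJ
ΔH = Σ(broken) − Σ(formed) = 1809 − 1709 = +100 kJ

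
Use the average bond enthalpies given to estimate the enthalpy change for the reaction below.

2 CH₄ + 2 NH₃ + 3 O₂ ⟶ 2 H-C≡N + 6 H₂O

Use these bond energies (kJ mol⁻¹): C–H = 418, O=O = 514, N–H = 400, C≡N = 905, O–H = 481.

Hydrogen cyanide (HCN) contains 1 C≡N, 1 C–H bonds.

Bonds broken (reactants):
  C–H: 8 × 418 = 3344
  N–H: 6 × 400 = 2400
  O=O: 3 × 514 = 1542
  Σ(broken) = 7286 kJ
Bonds formed (products):
  C≡N: 2 × 905 = 1810
  C–H: 2 × 418 = 836
  O–H: 12 × 481 = 5772
  Σ(formed) = 8418 kJ
ΔH = Σ(broken) − Σ(formed) = 7286 − 8418 = −1132 kJ

ΔH ≈ −1132 kJ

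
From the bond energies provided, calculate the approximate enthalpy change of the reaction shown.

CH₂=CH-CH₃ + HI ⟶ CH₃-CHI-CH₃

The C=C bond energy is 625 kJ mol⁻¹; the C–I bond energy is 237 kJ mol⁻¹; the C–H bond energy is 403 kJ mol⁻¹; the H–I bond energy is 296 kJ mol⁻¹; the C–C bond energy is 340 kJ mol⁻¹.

Bonds broken (reactants):
  C–C: 1 × 340 = 340
  C–H: 6 × 403 = 2418
  C=C: 1 × 625 = 625
  H–I: 1 × 296 = 296
  Σ(broken) = 3679 kJ
Bonds formed (products):
  C–C: 2 × 340 = 680
  C–H: 7 × 403 = 2821
  C–I: 1 × 237 = 237
  Σ(formed) = 3738 kJ
ΔH = Σ(broken) − Σ(formed) = 3679 − 3738 = −59 kJ

ΔH ≈ −59 kJ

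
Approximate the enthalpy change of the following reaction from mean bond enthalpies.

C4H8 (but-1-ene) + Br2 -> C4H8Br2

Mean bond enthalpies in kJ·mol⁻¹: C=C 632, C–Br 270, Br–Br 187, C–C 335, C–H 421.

ΔH ≈ −56 kJ

Bonds broken (reactants):
  Br–Br: 1 × 187 = 187
  C–C: 2 × 335 = 670
  C–H: 8 × 421 = 3368
  C=C: 1 × 632 = 632
  Σ(broken) = 4857 kJ
Bonds formed (products):
  C–Br: 2 × 270 = 540
  C–C: 3 × 335 = 1005
  C–H: 8 × 421 = 3368
  Σ(formed) = 4913 kJ
ΔH = Σ(broken) − Σ(formed) = 4857 − 4913 = −56 kJ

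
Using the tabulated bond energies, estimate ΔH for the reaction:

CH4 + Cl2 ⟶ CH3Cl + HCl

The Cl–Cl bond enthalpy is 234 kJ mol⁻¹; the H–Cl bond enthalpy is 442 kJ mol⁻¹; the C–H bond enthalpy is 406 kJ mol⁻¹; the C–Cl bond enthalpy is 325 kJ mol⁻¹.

Bonds broken (reactants):
  C–H: 4 × 406 = 1624
  Cl–Cl: 1 × 234 = 234
  Σ(broken) = 1858 kJ
Bonds formed (products):
  C–Cl: 1 × 325 = 325
  C–H: 3 × 406 = 1218
  H–Cl: 1 × 442 = 442
  Σ(formed) = 1985 kJ
ΔH = Σ(broken) − Σ(formed) = 1858 − 1985 = −127 kJ

ΔH ≈ −127 kJ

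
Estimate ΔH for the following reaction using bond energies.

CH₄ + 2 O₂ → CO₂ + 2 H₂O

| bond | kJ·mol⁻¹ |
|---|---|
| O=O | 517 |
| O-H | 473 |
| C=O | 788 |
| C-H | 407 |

ΔH ≈ −806 kJ

Bonds broken (reactants):
  C-H: 4 × 407 = 1628
  O=O: 2 × 517 = 1034
  Σ(broken) = 2662 kJ
Bonds formed (products):
  C=O: 2 × 788 = 1576
  O-H: 4 × 473 = 1892
  Σ(formed) = 3468 kJ
ΔH = Σ(broken) − Σ(formed) = 2662 − 3468 = −806 kJ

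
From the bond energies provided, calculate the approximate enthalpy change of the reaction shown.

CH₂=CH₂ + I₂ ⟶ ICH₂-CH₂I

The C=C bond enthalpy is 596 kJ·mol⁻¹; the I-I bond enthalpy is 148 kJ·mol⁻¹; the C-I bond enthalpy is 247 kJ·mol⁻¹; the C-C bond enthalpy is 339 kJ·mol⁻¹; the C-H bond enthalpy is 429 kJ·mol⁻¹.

Bonds broken (reactants):
  C-H: 4 × 429 = 1716
  C=C: 1 × 596 = 596
  I-I: 1 × 148 = 148
  Σ(broken) = 2460 kJ
Bonds formed (products):
  C-C: 1 × 339 = 339
  C-H: 4 × 429 = 1716
  C-I: 2 × 247 = 494
  Σ(formed) = 2549 kJ
ΔH = Σ(broken) − Σ(formed) = 2460 − 2549 = −89 kJ

ΔH ≈ −89 kJ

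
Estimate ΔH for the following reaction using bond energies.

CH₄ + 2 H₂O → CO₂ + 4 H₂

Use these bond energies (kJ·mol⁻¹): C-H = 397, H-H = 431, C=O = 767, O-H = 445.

ΔH ≈ +110 kJ

Bonds broken (reactants):
  C-H: 4 × 397 = 1588
  O-H: 4 × 445 = 1780
  Σ(broken) = 3368 kJ
Bonds formed (products):
  C=O: 2 × 767 = 1534
  H-H: 4 × 431 = 1724
  Σ(formed) = 3258 kJ
ΔH = Σ(broken) − Σ(formed) = 3368 − 3258 = +110 kJ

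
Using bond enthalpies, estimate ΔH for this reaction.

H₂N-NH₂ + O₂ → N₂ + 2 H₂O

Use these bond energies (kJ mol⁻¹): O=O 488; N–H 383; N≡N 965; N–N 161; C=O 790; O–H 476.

ΔH ≈ −688 kJ

Bonds broken (reactants):
  N–H: 4 × 383 = 1532
  N–N: 1 × 161 = 161
  O=O: 1 × 488 = 488
  Σ(broken) = 2181 kJ
Bonds formed (products):
  N≡N: 1 × 965 = 965
  O–H: 4 × 476 = 1904
  Σ(formed) = 2869 kJ
ΔH = Σ(broken) − Σ(formed) = 2181 − 2869 = −688 kJ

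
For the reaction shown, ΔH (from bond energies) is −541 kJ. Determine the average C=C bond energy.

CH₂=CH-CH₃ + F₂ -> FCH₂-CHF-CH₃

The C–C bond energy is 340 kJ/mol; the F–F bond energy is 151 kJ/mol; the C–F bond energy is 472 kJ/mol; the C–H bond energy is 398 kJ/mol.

Let D be the C=C bond energy.
Σ(broken) = 1×340 + 6×398 + 1×D + 1×151 = 2879 + D
Σ(formed) = 2×340 + 2×472 + 6×398 = 4012
ΔH = Σ(broken) − Σ(formed) = (2879 + D) − (4012) = −1133 + D
Setting this equal to −541 kJ gives D = 592 kJ/mol.

D(C=C) ≈ 592 kJ/mol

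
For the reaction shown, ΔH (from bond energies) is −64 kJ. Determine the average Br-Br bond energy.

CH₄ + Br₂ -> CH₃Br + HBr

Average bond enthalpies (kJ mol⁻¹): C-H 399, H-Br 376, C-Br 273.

Let D be the Br-Br bond energy.
Σ(broken) = 1×D + 4×399 = 1596 + D
Σ(formed) = 1×273 + 3×399 + 1×376 = 1846
ΔH = Σ(broken) − Σ(formed) = (1596 + D) − (1846) = −250 + D
Setting this equal to −64 kJ gives D = 186 kJ/mol.

D(Br-Br) ≈ 186 kJ/mol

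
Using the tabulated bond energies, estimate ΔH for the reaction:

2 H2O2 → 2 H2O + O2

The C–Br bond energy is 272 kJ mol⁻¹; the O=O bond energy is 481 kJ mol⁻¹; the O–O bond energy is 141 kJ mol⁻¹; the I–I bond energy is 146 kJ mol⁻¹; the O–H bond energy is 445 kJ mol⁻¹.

ΔH ≈ −199 kJ

Bonds broken (reactants):
  O–H: 4 × 445 = 1780
  O–O: 2 × 141 = 282
  Σ(broken) = 2062 kJ
Bonds formed (products):
  O–H: 4 × 445 = 1780
  O=O: 1 × 481 = 481
  Σ(formed) = 2261 kJ
ΔH = Σ(broken) − Σ(formed) = 2062 − 2261 = −199 kJ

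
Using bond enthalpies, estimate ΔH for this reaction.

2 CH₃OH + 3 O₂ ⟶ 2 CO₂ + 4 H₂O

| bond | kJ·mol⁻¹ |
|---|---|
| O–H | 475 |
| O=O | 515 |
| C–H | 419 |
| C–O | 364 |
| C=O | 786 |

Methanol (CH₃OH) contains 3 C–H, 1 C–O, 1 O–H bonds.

Bonds broken (reactants):
  C–H: 6 × 419 = 2514
  C–O: 2 × 364 = 728
  O–H: 2 × 475 = 950
  O=O: 3 × 515 = 1545
  Σ(broken) = 5737 kJ
Bonds formed (products):
  C=O: 4 × 786 = 3144
  O–H: 8 × 475 = 3800
  Σ(formed) = 6944 kJ
ΔH = Σ(broken) − Σ(formed) = 5737 − 6944 = −1207 kJ

ΔH ≈ −1207 kJ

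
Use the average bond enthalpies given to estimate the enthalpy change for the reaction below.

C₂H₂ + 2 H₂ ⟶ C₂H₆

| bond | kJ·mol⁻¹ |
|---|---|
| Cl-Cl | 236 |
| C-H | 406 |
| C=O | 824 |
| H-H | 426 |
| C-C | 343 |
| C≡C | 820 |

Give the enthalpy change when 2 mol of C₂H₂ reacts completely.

Bonds broken (reactants):
  C≡C: 1 × 820 = 820
  C-H: 2 × 406 = 812
  H-H: 2 × 426 = 852
  Σ(broken) = 2484 kJ
Bonds formed (products):
  C-C: 1 × 343 = 343
  C-H: 6 × 406 = 2436
  Σ(formed) = 2779 kJ
ΔH = Σ(broken) − Σ(formed) = 2484 − 2779 = −295 kJ
For 2× the reaction as written: 2 × (−295) = −590 kJ

ΔH = −590 kJ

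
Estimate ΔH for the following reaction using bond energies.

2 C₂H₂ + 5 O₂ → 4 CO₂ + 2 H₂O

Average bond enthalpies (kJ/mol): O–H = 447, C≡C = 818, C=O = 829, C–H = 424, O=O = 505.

ΔH ≈ −2563 kJ

Bonds broken (reactants):
  C≡C: 2 × 818 = 1636
  C–H: 4 × 424 = 1696
  O=O: 5 × 505 = 2525
  Σ(broken) = 5857 kJ
Bonds formed (products):
  C=O: 8 × 829 = 6632
  O–H: 4 × 447 = 1788
  Σ(formed) = 8420 kJ
ΔH = Σ(broken) − Σ(formed) = 5857 − 8420 = −2563 kJ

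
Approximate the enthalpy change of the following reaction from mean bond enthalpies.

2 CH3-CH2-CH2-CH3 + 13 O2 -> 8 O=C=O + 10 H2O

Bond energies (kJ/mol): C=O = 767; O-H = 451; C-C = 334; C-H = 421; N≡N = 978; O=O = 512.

Bonds broken (reactants):
  C-C: 6 × 334 = 2004
  C-H: 20 × 421 = 8420
  O=O: 13 × 512 = 6656
  Σ(broken) = 17080 kJ
Bonds formed (products):
  C=O: 16 × 767 = 12272
  O-H: 20 × 451 = 9020
  Σ(formed) = 21292 kJ
ΔH = Σ(broken) − Σ(formed) = 17080 − 21292 = −4212 kJ

ΔH ≈ −4212 kJ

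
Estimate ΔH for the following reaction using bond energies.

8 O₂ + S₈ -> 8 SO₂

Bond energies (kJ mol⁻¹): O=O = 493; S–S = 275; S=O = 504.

Bonds broken (reactants):
  O=O: 8 × 493 = 3944
  S–S: 8 × 275 = 2200
  Σ(broken) = 6144 kJ
Bonds formed (products):
  S=O: 16 × 504 = 8064
  Σ(formed) = 8064 kJ
ΔH = Σ(broken) − Σ(formed) = 6144 − 8064 = −1920 kJ

ΔH ≈ −1920 kJ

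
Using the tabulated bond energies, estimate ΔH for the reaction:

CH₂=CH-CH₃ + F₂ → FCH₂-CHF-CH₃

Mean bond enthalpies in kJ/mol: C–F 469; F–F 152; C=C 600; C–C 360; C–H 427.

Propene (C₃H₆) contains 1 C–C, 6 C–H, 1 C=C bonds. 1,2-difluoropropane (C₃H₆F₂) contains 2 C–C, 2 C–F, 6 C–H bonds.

ΔH ≈ −546 kJ

Bonds broken (reactants):
  C–C: 1 × 360 = 360
  C–H: 6 × 427 = 2562
  C=C: 1 × 600 = 600
  F–F: 1 × 152 = 152
  Σ(broken) = 3674 kJ
Bonds formed (products):
  C–C: 2 × 360 = 720
  C–F: 2 × 469 = 938
  C–H: 6 × 427 = 2562
  Σ(formed) = 4220 kJ
ΔH = Σ(broken) − Σ(formed) = 3674 − 4220 = −546 kJ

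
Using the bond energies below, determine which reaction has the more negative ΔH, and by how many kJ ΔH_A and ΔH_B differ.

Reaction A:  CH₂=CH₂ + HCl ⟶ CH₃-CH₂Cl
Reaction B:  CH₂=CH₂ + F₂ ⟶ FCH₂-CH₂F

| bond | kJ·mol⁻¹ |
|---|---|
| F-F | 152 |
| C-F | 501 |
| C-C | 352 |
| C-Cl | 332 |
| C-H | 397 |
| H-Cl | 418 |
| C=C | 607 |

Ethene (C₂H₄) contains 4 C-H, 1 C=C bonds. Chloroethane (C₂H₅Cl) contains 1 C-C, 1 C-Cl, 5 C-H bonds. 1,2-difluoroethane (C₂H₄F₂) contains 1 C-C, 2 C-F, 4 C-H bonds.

Reaction A:
  Bonds broken (reactants):
    C-H: 4 × 397 = 1588
    C=C: 1 × 607 = 607
    H-Cl: 1 × 418 = 418
    Σ(broken) = 2613 kJ
  Bonds formed (products):
    C-C: 1 × 352 = 352
    C-Cl: 1 × 332 = 332
    C-H: 5 × 397 = 1985
    Σ(formed) = 2669 kJ
  ΔH_A = 2613 − 2669 = −56 kJ
Reaction B:
  Bonds broken (reactants):
    C-H: 4 × 397 = 1588
    C=C: 1 × 607 = 607
    F-F: 1 × 152 = 152
    Σ(broken) = 2347 kJ
  Bonds formed (products):
    C-C: 1 × 352 = 352
    C-F: 2 × 501 = 1002
    C-H: 4 × 397 = 1588
    Σ(formed) = 2942 kJ
  ΔH_B = 2347 − 2942 = −595 kJ
ΔH_A − ΔH_B = +539 kJ, so reaction B has the more negative ΔH; |ΔH_A − ΔH_B| = 539 kJ.

Reaction B, by 539 kJ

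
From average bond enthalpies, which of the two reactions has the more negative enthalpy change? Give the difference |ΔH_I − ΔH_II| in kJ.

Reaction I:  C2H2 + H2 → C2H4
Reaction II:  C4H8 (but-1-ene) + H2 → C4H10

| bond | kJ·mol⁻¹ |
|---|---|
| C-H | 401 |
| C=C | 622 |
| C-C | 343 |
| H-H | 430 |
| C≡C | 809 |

Reaction I:
  Bonds broken (reactants):
    C≡C: 1 × 809 = 809
    C-H: 2 × 401 = 802
    H-H: 1 × 430 = 430
    Σ(broken) = 2041 kJ
  Bonds formed (products):
    C-H: 4 × 401 = 1604
    C=C: 1 × 622 = 622
    Σ(formed) = 2226 kJ
  ΔH_I = 2041 − 2226 = −185 kJ
Reaction II:
  Bonds broken (reactants):
    C-C: 2 × 343 = 686
    C-H: 8 × 401 = 3208
    C=C: 1 × 622 = 622
    H-H: 1 × 430 = 430
    Σ(broken) = 4946 kJ
  Bonds formed (products):
    C-C: 3 × 343 = 1029
    C-H: 10 × 401 = 4010
    Σ(formed) = 5039 kJ
  ΔH_II = 4946 − 5039 = −93 kJ
ΔH_I − ΔH_II = −92 kJ, so reaction I has the more negative ΔH; |ΔH_I − ΔH_II| = 92 kJ.

Reaction I, by 92 kJ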